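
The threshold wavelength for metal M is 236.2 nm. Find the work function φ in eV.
5.25 eV

At the threshold wavelength, photon energy equals work function:
φ = hc/λ₀

Calculating:
φ = (6.626×10⁻³⁴ J·s)(3×10⁸ m/s) / (236.2×10⁻⁹ m)
φ = 5.25 eV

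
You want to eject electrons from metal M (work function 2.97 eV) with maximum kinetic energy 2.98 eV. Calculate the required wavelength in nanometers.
208.38 nm

From Einstein's equation: KE_max = hc/λ - φ

Rearranging for λ:
hc/λ = KE_max + φ
λ = hc/(KE_max + φ)

Required photon energy:
E_photon = KE_max + φ = 2.98 + 2.97 = 5.95 eV

Required wavelength:
λ = hc/E_photon = (6.626×10⁻³⁴)(3×10⁸) / (5.95 × 1.602×10⁻¹⁹)
λ = 208.38 nm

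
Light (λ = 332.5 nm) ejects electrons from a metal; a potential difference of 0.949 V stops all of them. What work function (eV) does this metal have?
2.78 eV

The stopping potential gives the maximum kinetic energy: KE_max = eV_s = 0.949 eV

From Einstein's photoelectric equation: KE_max = hc/λ - φ
Rearranging: φ = hc/λ - KE_max

Calculate photon energy:
E_photon = hc/λ = (6.626×10⁻³⁴ J·s)(3×10⁸ m/s) / (332.5×10⁻⁹ m) = 3.7288 eV

Therefore:
φ = 3.7288 - 0.949 = 2.78 eV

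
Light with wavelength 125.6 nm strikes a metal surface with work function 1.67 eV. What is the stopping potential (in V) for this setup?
8.2014 V

The stopping potential V_s satisfies: eV_s = KE_max

First, find KE_max using Einstein's equation:
E_photon = hc/λ = 9.8714 eV
KE_max = E_photon - φ = 9.8714 - 1.67 = 8.2014 eV

Since eV_s = KE_max:
V_s = KE_max/e = 8.2014 V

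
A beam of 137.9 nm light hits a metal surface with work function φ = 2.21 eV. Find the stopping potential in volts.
6.7809 V

The stopping potential V_s satisfies: eV_s = KE_max

First, find KE_max using Einstein's equation:
E_photon = hc/λ = 8.9909 eV
KE_max = E_photon - φ = 8.9909 - 2.21 = 6.7809 eV

Since eV_s = KE_max:
V_s = KE_max/e = 6.7809 V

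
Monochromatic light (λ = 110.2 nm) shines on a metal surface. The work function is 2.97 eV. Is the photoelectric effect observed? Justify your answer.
Yes

For photoemission, the photon energy must exceed the work function.

Photon energy: E = hc/λ = 11.2508 eV
Work function: φ = 2.97 eV

Since E_photon (11.2508 eV) > φ (2.97 eV), photoemission WILL occur.
The threshold wavelength is λ₀ = hc/φ = 417.5 nm.
Since 110.2 nm < 417.5 nm, the light has sufficient energy.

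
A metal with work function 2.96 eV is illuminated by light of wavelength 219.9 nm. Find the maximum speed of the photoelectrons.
9.7062e+05 m/s

First, find the maximum kinetic energy:
E_photon = hc/λ = 5.6382 eV
KE_max = E_photon - φ = 5.6382 - 2.96 = 2.6782 eV

Convert to Joules: KE_max = 2.6782 × 1.602×10⁻¹⁹ J = 4.2910e-19 J

Then use KE = ½mv² to find velocity:
v = √(2·KE/m) = √(2 × 4.2910e-19 J / 9.109e-31 kg)
v = 9.7062e+05 m/s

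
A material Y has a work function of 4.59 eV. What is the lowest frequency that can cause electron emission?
1.1099e+15 Hz

The threshold frequency is when the photon energy equals the work function:
hf₀ = φ

Solving for f₀:
f₀ = φ/h = (4.59 eV × 1.602×10⁻¹⁹ J/eV) / (6.626×10⁻³⁴ J·s)
f₀ = 1.1099e+15 Hz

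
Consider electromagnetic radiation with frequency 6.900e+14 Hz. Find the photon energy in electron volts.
2.8536 eV

Using E = hf:

E = hf = (6.626×10⁻³⁴ J·s)(6.900e+14 Hz)
E = 2.8536 eV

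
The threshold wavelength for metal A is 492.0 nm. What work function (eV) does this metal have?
2.52 eV

At the threshold wavelength, photon energy equals work function:
φ = hc/λ₀

Calculating:
φ = (6.626×10⁻³⁴ J·s)(3×10⁸ m/s) / (492.0×10⁻⁹ m)
φ = 2.52 eV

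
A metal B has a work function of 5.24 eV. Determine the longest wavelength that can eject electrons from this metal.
236.61 nm

The threshold wavelength is when the photon energy equals the work function:
hc/λ₀ = φ

Solving for λ₀:
λ₀ = hc/φ = (6.626×10⁻³⁴ J·s)(3×10⁸ m/s) / (5.24 eV × 1.602×10⁻¹⁹ J/eV)
λ₀ = 236.61 nm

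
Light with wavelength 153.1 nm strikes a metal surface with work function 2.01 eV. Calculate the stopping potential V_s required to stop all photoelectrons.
6.0882 V

The stopping potential V_s satisfies: eV_s = KE_max

First, find KE_max using Einstein's equation:
E_photon = hc/λ = 8.0982 eV
KE_max = E_photon - φ = 8.0982 - 2.01 = 6.0882 eV

Since eV_s = KE_max:
V_s = KE_max/e = 6.0882 V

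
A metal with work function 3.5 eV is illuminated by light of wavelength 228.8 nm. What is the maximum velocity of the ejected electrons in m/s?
8.2158e+05 m/s

First, find the maximum kinetic energy:
E_photon = hc/λ = 5.4189 eV
KE_max = E_photon - φ = 5.4189 - 3.5 = 1.9189 eV

Convert to Joules: KE_max = 1.9189 × 1.602×10⁻¹⁹ J = 3.0744e-19 J

Then use KE = ½mv² to find velocity:
v = √(2·KE/m) = √(2 × 3.0744e-19 J / 9.109e-31 kg)
v = 8.2158e+05 m/s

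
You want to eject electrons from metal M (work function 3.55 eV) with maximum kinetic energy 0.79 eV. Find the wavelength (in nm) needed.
285.68 nm

From Einstein's equation: KE_max = hc/λ - φ

Rearranging for λ:
hc/λ = KE_max + φ
λ = hc/(KE_max + φ)

Required photon energy:
E_photon = KE_max + φ = 0.79 + 3.55 = 4.34 eV

Required wavelength:
λ = hc/E_photon = (6.626×10⁻³⁴)(3×10⁸) / (4.34 × 1.602×10⁻¹⁹)
λ = 285.68 nm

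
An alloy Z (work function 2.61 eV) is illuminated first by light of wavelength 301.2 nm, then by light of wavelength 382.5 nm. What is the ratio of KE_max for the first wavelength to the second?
2.3857

Using Einstein's equation: KE_max = hc/λ - φ

For λ₁ = 301.2 nm:
E₁ = hc/λ₁ = 4.1163 eV
KE₁ = E₁ - φ = 4.1163 - 2.61 = 1.5063 eV

For λ₂ = 382.5 nm:
E₂ = hc/λ₂ = 3.2414 eV
KE₂ = E₂ - φ = 3.2414 - 2.61 = 0.6314 eV

Ratio: KE₁/KE₂ = 1.5063/0.6314 = 2.3857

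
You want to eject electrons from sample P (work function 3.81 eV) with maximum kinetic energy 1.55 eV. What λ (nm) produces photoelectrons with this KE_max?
231.31 nm

From Einstein's equation: KE_max = hc/λ - φ

Rearranging for λ:
hc/λ = KE_max + φ
λ = hc/(KE_max + φ)

Required photon energy:
E_photon = KE_max + φ = 1.55 + 3.81 = 5.36 eV

Required wavelength:
λ = hc/E_photon = (6.626×10⁻³⁴)(3×10⁸) / (5.36 × 1.602×10⁻¹⁹)
λ = 231.31 nm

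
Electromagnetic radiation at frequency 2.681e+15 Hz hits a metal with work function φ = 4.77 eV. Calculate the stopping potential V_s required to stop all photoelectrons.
6.3177 V

The stopping potential V_s satisfies: eV_s = KE_max

First, find KE_max using Einstein's equation:
E_photon = hf = (6.626×10⁻³⁴ J·s)(2.681e+15 Hz) = 11.0877 eV
KE_max = E_photon - φ = 11.0877 - 4.77 = 6.3177 eV

Since eV_s = KE_max:
V_s = KE_max/e = 6.3177 V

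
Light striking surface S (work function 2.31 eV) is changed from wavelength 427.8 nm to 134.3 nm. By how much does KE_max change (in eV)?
6.3337 eV

Using Einstein's equation: KE_max = hc/λ - φ

For λ₁ = 427.8 nm:
KE₁ = hc/λ₁ - φ = 2.8982 - 2.31 = 0.5882 eV

For λ₂ = 134.3 nm:
KE₂ = hc/λ₂ - φ = 9.2319 - 2.31 = 6.9219 eV

Change in KE:
ΔKE = KE₂ - KE₁ = 6.9219 - 0.5882 = 6.3337 eV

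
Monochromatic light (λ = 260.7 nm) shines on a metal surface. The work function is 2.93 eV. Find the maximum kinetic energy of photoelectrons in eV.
1.8258 eV

Using Einstein's photoelectric equation: KE_max = hf - φ = hc/λ - φ

First, calculate the photon energy:
E_photon = hc/λ = (6.626×10⁻³⁴ J·s)(3×10⁸ m/s) / (260.7×10⁻⁹ m)
E_photon = 4.7558 eV

Then, the maximum kinetic energy:
KE_max = E_photon - φ = 4.7558 eV - 2.93 eV = 1.8258 eV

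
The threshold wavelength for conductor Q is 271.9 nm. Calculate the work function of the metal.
4.56 eV

At the threshold wavelength, photon energy equals work function:
φ = hc/λ₀

Calculating:
φ = (6.626×10⁻³⁴ J·s)(3×10⁸ m/s) / (271.9×10⁻⁹ m)
φ = 4.56 eV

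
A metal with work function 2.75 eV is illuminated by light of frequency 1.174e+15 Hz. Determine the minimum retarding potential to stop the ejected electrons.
2.1053 V

The stopping potential V_s satisfies: eV_s = KE_max

First, find KE_max using Einstein's equation:
E_photon = hf = (6.626×10⁻³⁴ J·s)(1.174e+15 Hz) = 4.8553 eV
KE_max = E_photon - φ = 4.8553 - 2.75 = 2.1053 eV

Since eV_s = KE_max:
V_s = KE_max/e = 2.1053 V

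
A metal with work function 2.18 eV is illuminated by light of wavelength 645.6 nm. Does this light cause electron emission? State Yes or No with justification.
No

For photoemission, the photon energy must exceed the work function.

Photon energy: E = hc/λ = 1.9204 eV
Work function: φ = 2.18 eV

Since E_photon (1.9204 eV) < φ (2.18 eV), photoemission will NOT occur.
The threshold wavelength is λ₀ = hc/φ = 568.7 nm.
Since 645.6 nm > 568.7 nm, the photons lack sufficient energy.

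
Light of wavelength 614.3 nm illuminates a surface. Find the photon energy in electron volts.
2.0183 eV

Using E = hf = hc/λ:

E = hc/λ = (6.626×10⁻³⁴ J·s)(3×10⁸ m/s) / (614.3×10⁻⁹ m)
E = 2.0183 eV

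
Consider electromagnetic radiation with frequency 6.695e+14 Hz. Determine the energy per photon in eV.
2.7688 eV

Using E = hf:

E = hf = (6.626×10⁻³⁴ J·s)(6.695e+14 Hz)
E = 2.7688 eV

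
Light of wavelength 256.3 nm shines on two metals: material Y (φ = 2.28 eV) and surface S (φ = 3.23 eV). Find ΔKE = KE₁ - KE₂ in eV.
0.9500 eV

Using KE_max = hc/λ - φ for each metal:

Photon energy: E = hc/λ = 4.8375 eV

For material Y (φ₁ = 2.28 eV):
KE₁ = E - φ₁ = 4.8375 - 2.28 = 2.5575 eV

For surface S (φ₂ = 3.23 eV):
KE₂ = E - φ₂ = 4.8375 - 3.23 = 1.6075 eV

Difference:
ΔKE = KE₁ - KE₂ = 2.5575 - 1.6075 = 0.9500 eV

Note: The difference equals the difference in work functions: 3.23 - 2.28 = 0.95 eV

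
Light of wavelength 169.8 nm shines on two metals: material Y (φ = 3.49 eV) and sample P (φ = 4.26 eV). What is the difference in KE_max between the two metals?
0.7700 eV

Using KE_max = hc/λ - φ for each metal:

Photon energy: E = hc/λ = 7.3018 eV

For material Y (φ₁ = 3.49 eV):
KE₁ = E - φ₁ = 7.3018 - 3.49 = 3.8118 eV

For sample P (φ₂ = 4.26 eV):
KE₂ = E - φ₂ = 7.3018 - 4.26 = 3.0418 eV

Difference:
ΔKE = KE₁ - KE₂ = 3.8118 - 3.0418 = 0.7700 eV

Note: The difference equals the difference in work functions: 4.26 - 3.49 = 0.77 eV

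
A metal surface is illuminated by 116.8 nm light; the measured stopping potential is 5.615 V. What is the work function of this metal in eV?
5.00 eV

The stopping potential gives the maximum kinetic energy: KE_max = eV_s = 5.615 eV

From Einstein's photoelectric equation: KE_max = hc/λ - φ
Rearranging: φ = hc/λ - KE_max

Calculate photon energy:
E_photon = hc/λ = (6.626×10⁻³⁴ J·s)(3×10⁸ m/s) / (116.8×10⁻⁹ m) = 10.6151 eV

Therefore:
φ = 10.6151 - 5.615 = 5.00 eV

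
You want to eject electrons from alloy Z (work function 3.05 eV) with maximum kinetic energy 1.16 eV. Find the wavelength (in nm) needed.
294.50 nm

From Einstein's equation: KE_max = hc/λ - φ

Rearranging for λ:
hc/λ = KE_max + φ
λ = hc/(KE_max + φ)

Required photon energy:
E_photon = KE_max + φ = 1.16 + 3.05 = 4.21 eV

Required wavelength:
λ = hc/E_photon = (6.626×10⁻³⁴)(3×10⁸) / (4.21 × 1.602×10⁻¹⁹)
λ = 294.50 nm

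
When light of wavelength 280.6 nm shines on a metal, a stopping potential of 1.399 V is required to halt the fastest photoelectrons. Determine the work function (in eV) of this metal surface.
3.02 eV

The stopping potential gives the maximum kinetic energy: KE_max = eV_s = 1.399 eV

From Einstein's photoelectric equation: KE_max = hc/λ - φ
Rearranging: φ = hc/λ - KE_max

Calculate photon energy:
E_photon = hc/λ = (6.626×10⁻³⁴ J·s)(3×10⁸ m/s) / (280.6×10⁻⁹ m) = 4.4185 eV

Therefore:
φ = 4.4185 - 1.399 = 3.02 eV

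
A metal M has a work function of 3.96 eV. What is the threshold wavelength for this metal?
313.09 nm

The threshold wavelength is when the photon energy equals the work function:
hc/λ₀ = φ

Solving for λ₀:
λ₀ = hc/φ = (6.626×10⁻³⁴ J·s)(3×10⁸ m/s) / (3.96 eV × 1.602×10⁻¹⁹ J/eV)
λ₀ = 313.09 nm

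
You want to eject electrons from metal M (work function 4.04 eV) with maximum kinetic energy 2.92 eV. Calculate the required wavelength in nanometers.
178.14 nm

From Einstein's equation: KE_max = hc/λ - φ

Rearranging for λ:
hc/λ = KE_max + φ
λ = hc/(KE_max + φ)

Required photon energy:
E_photon = KE_max + φ = 2.92 + 4.04 = 6.96 eV

Required wavelength:
λ = hc/E_photon = (6.626×10⁻³⁴)(3×10⁸) / (6.96 × 1.602×10⁻¹⁹)
λ = 178.14 nm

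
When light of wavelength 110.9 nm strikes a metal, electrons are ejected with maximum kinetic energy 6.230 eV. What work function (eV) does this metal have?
4.95 eV

From Einstein's photoelectric equation: KE_max = hf - φ = hc/λ - φ

Rearranging for φ:
φ = hc/λ - KE_max

Calculate photon energy:
E_photon = hc/λ = 11.1798 eV

Therefore:
φ = 11.1798 - 6.230 = 4.95 eV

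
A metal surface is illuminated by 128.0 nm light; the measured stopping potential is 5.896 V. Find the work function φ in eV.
3.79 eV

The stopping potential gives the maximum kinetic energy: KE_max = eV_s = 5.896 eV

From Einstein's photoelectric equation: KE_max = hc/λ - φ
Rearranging: φ = hc/λ - KE_max

Calculate photon energy:
E_photon = hc/λ = (6.626×10⁻³⁴ J·s)(3×10⁸ m/s) / (128.0×10⁻⁹ m) = 9.6863 eV

Therefore:
φ = 9.6863 - 5.896 = 3.79 eV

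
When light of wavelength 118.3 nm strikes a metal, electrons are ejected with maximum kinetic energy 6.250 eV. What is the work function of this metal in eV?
4.23 eV

From Einstein's photoelectric equation: KE_max = hf - φ = hc/λ - φ

Rearranging for φ:
φ = hc/λ - KE_max

Calculate photon energy:
E_photon = hc/λ = 10.4805 eV

Therefore:
φ = 10.4805 - 6.250 = 4.23 eV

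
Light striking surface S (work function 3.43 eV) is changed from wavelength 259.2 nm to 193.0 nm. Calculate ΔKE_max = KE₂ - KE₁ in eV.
1.6407 eV

Using Einstein's equation: KE_max = hc/λ - φ

For λ₁ = 259.2 nm:
KE₁ = hc/λ₁ - φ = 4.7833 - 3.43 = 1.3533 eV

For λ₂ = 193.0 nm:
KE₂ = hc/λ₂ - φ = 6.4241 - 3.43 = 2.9941 eV

Change in KE:
ΔKE = KE₂ - KE₁ = 2.9941 - 1.3533 = 1.6407 eV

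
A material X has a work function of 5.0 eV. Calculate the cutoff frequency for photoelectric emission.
1.2090e+15 Hz

The threshold frequency is when the photon energy equals the work function:
hf₀ = φ

Solving for f₀:
f₀ = φ/h = (5.0 eV × 1.602×10⁻¹⁹ J/eV) / (6.626×10⁻³⁴ J·s)
f₀ = 1.2090e+15 Hz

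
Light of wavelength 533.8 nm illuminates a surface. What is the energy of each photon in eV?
2.3227 eV

Using E = hf = hc/λ:

E = hc/λ = (6.626×10⁻³⁴ J·s)(3×10⁸ m/s) / (533.8×10⁻⁹ m)
E = 2.3227 eV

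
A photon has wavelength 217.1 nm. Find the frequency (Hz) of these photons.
1.3809e+15 Hz

Using the wave equation: c = fλ

Solving for frequency:
f = c/λ = (3×10⁸ m/s) / (217.1×10⁻⁹ m)
f = 1.3809e+15 Hz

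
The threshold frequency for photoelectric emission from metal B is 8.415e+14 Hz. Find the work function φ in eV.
3.48 eV

At the threshold frequency, photon energy equals work function:
φ = hf₀

Calculating:
φ = (6.626×10⁻³⁴ J·s)(8.415e+14 Hz)
φ = 3.48 eV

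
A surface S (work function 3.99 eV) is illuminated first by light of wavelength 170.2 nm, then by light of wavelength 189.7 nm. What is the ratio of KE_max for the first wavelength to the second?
1.2941

Using Einstein's equation: KE_max = hc/λ - φ

For λ₁ = 170.2 nm:
E₁ = hc/λ₁ = 7.2846 eV
KE₁ = E₁ - φ = 7.2846 - 3.99 = 3.2946 eV

For λ₂ = 189.7 nm:
E₂ = hc/λ₂ = 6.5358 eV
KE₂ = E₂ - φ = 6.5358 - 3.99 = 2.5458 eV

Ratio: KE₁/KE₂ = 3.2946/2.5458 = 1.2941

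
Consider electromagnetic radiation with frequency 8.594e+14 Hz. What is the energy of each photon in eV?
3.5542 eV

Using E = hf:

E = hf = (6.626×10⁻³⁴ J·s)(8.594e+14 Hz)
E = 3.5542 eV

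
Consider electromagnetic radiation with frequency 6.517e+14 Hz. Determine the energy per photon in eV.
2.6952 eV

Using E = hf:

E = hf = (6.626×10⁻³⁴ J·s)(6.517e+14 Hz)
E = 2.6952 eV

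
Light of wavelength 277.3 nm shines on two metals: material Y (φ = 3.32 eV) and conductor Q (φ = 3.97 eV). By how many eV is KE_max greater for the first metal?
0.6500 eV

Using KE_max = hc/λ - φ for each metal:

Photon energy: E = hc/λ = 4.4711 eV

For material Y (φ₁ = 3.32 eV):
KE₁ = E - φ₁ = 4.4711 - 3.32 = 1.1511 eV

For conductor Q (φ₂ = 3.97 eV):
KE₂ = E - φ₂ = 4.4711 - 3.97 = 0.5011 eV

Difference:
ΔKE = KE₁ - KE₂ = 1.1511 - 0.5011 = 0.6500 eV

Note: The difference equals the difference in work functions: 3.97 - 3.32 = 0.65 eV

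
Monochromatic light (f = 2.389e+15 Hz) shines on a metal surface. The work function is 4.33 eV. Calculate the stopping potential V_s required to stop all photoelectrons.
5.5501 V

The stopping potential V_s satisfies: eV_s = KE_max

First, find KE_max using Einstein's equation:
E_photon = hf = (6.626×10⁻³⁴ J·s)(2.389e+15 Hz) = 9.8801 eV
KE_max = E_photon - φ = 9.8801 - 4.33 = 5.5501 eV

Since eV_s = KE_max:
V_s = KE_max/e = 5.5501 V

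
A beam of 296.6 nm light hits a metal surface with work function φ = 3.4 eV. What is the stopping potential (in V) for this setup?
0.7802 V

The stopping potential V_s satisfies: eV_s = KE_max

First, find KE_max using Einstein's equation:
E_photon = hc/λ = 4.1802 eV
KE_max = E_photon - φ = 4.1802 - 3.4 = 0.7802 eV

Since eV_s = KE_max:
V_s = KE_max/e = 0.7802 V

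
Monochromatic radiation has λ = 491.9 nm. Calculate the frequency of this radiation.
6.0946e+14 Hz

Using the wave equation: c = fλ

Solving for frequency:
f = c/λ = (3×10⁸ m/s) / (491.9×10⁻⁹ m)
f = 6.0946e+14 Hz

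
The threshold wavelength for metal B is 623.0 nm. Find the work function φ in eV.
1.99 eV

At the threshold wavelength, photon energy equals work function:
φ = hc/λ₀

Calculating:
φ = (6.626×10⁻³⁴ J·s)(3×10⁸ m/s) / (623.0×10⁻⁹ m)
φ = 1.99 eV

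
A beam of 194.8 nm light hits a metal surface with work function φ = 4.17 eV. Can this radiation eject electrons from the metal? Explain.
Yes

For photoemission, the photon energy must exceed the work function.

Photon energy: E = hc/λ = 6.3647 eV
Work function: φ = 4.17 eV

Since E_photon (6.3647 eV) > φ (4.17 eV), photoemission WILL occur.
The threshold wavelength is λ₀ = hc/φ = 297.3 nm.
Since 194.8 nm < 297.3 nm, the light has sufficient energy.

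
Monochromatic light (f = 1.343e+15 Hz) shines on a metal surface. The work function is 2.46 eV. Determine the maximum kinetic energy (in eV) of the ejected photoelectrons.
3.0942 eV

Using Einstein's photoelectric equation: KE_max = hf - φ

First, calculate the photon energy:
E_photon = hf = (6.626×10⁻³⁴ J·s)(1.343e+15 Hz)
E_photon = 5.5542 eV

Then, the maximum kinetic energy:
KE_max = E_photon - φ = 5.5542 eV - 2.46 eV = 3.0942 eV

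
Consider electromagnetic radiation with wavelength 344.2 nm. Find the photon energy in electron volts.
3.6021 eV

Using E = hf = hc/λ:

E = hc/λ = (6.626×10⁻³⁴ J·s)(3×10⁸ m/s) / (344.2×10⁻⁹ m)
E = 3.6021 eV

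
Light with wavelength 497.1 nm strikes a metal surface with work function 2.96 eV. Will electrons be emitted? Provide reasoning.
No

For photoemission, the photon energy must exceed the work function.

Photon energy: E = hc/λ = 2.4942 eV
Work function: φ = 2.96 eV

Since E_photon (2.4942 eV) < φ (2.96 eV), photoemission will NOT occur.
The threshold wavelength is λ₀ = hc/φ = 418.9 nm.
Since 497.1 nm > 418.9 nm, the photons lack sufficient energy.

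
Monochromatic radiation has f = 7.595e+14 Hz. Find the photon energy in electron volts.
3.1410 eV

Using E = hf:

E = hf = (6.626×10⁻³⁴ J·s)(7.595e+14 Hz)
E = 3.1410 eV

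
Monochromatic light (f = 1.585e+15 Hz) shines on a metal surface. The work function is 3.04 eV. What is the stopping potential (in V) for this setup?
3.5150 V

The stopping potential V_s satisfies: eV_s = KE_max

First, find KE_max using Einstein's equation:
E_photon = hf = (6.626×10⁻³⁴ J·s)(1.585e+15 Hz) = 6.5550 eV
KE_max = E_photon - φ = 6.5550 - 3.04 = 3.5150 eV

Since eV_s = KE_max:
V_s = KE_max/e = 3.5150 V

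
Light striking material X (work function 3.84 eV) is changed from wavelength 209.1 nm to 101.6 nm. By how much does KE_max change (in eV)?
6.2737 eV

Using Einstein's equation: KE_max = hc/λ - φ

For λ₁ = 209.1 nm:
KE₁ = hc/λ₁ - φ = 5.9294 - 3.84 = 2.0894 eV

For λ₂ = 101.6 nm:
KE₂ = hc/λ₂ - φ = 12.2032 - 3.84 = 8.3632 eV

Change in KE:
ΔKE = KE₂ - KE₁ = 8.3632 - 2.0894 = 6.2737 eV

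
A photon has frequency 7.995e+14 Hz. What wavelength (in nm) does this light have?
374.97 nm

Using the wave equation: c = fλ

Solving for wavelength:
λ = c/f = (3×10⁸ m/s) / (7.995e+14 Hz)
λ = 374.97 nm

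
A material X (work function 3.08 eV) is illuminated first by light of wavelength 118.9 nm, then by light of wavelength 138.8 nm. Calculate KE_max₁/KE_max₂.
1.2554

Using Einstein's equation: KE_max = hc/λ - φ

For λ₁ = 118.9 nm:
E₁ = hc/λ₁ = 10.4276 eV
KE₁ = E₁ - φ = 10.4276 - 3.08 = 7.3476 eV

For λ₂ = 138.8 nm:
E₂ = hc/λ₂ = 8.9326 eV
KE₂ = E₂ - φ = 8.9326 - 3.08 = 5.8526 eV

Ratio: KE₁/KE₂ = 7.3476/5.8526 = 1.2554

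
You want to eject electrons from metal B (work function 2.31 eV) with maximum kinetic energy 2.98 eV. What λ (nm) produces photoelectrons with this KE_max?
234.37 nm

From Einstein's equation: KE_max = hc/λ - φ

Rearranging for λ:
hc/λ = KE_max + φ
λ = hc/(KE_max + φ)

Required photon energy:
E_photon = KE_max + φ = 2.98 + 2.31 = 5.29 eV

Required wavelength:
λ = hc/E_photon = (6.626×10⁻³⁴)(3×10⁸) / (5.29 × 1.602×10⁻¹⁹)
λ = 234.37 nm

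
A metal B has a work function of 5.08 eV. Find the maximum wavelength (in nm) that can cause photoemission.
244.06 nm

The threshold wavelength is when the photon energy equals the work function:
hc/λ₀ = φ

Solving for λ₀:
λ₀ = hc/φ = (6.626×10⁻³⁴ J·s)(3×10⁸ m/s) / (5.08 eV × 1.602×10⁻¹⁹ J/eV)
λ₀ = 244.06 nm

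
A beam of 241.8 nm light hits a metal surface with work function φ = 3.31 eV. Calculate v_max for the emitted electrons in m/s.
7.9959e+05 m/s

First, find the maximum kinetic energy:
E_photon = hc/λ = 5.1276 eV
KE_max = E_photon - φ = 5.1276 - 3.31 = 1.8176 eV

Convert to Joules: KE_max = 1.8176 × 1.602×10⁻¹⁹ J = 2.9120e-19 J

Then use KE = ½mv² to find velocity:
v = √(2·KE/m) = √(2 × 2.9120e-19 J / 9.109e-31 kg)
v = 7.9959e+05 m/s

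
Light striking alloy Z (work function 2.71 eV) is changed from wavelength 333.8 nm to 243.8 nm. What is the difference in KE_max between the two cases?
1.3712 eV

Using Einstein's equation: KE_max = hc/λ - φ

For λ₁ = 333.8 nm:
KE₁ = hc/λ₁ - φ = 3.7143 - 2.71 = 1.0043 eV

For λ₂ = 243.8 nm:
KE₂ = hc/λ₂ - φ = 5.0855 - 2.71 = 2.3755 eV

Change in KE:
ΔKE = KE₂ - KE₁ = 2.3755 - 1.0043 = 1.3712 eV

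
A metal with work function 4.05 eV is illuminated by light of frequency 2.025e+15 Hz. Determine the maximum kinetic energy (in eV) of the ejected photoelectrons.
4.3247 eV

Using Einstein's photoelectric equation: KE_max = hf - φ

First, calculate the photon energy:
E_photon = hf = (6.626×10⁻³⁴ J·s)(2.025e+15 Hz)
E_photon = 8.3747 eV

Then, the maximum kinetic energy:
KE_max = E_photon - φ = 8.3747 eV - 4.05 eV = 4.3247 eV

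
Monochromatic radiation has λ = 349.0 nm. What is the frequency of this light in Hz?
8.5900e+14 Hz

Using the wave equation: c = fλ

Solving for frequency:
f = c/λ = (3×10⁸ m/s) / (349.0×10⁻⁹ m)
f = 8.5900e+14 Hz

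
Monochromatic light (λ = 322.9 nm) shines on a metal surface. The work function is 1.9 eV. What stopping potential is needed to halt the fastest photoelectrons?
1.9397 V

The stopping potential V_s satisfies: eV_s = KE_max

First, find KE_max using Einstein's equation:
E_photon = hc/λ = 3.8397 eV
KE_max = E_photon - φ = 3.8397 - 1.9 = 1.9397 eV

Since eV_s = KE_max:
V_s = KE_max/e = 1.9397 V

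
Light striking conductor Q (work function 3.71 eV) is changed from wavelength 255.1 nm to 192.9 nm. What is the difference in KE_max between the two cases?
1.5672 eV

Using Einstein's equation: KE_max = hc/λ - φ

For λ₁ = 255.1 nm:
KE₁ = hc/λ₁ - φ = 4.8602 - 3.71 = 1.1502 eV

For λ₂ = 192.9 nm:
KE₂ = hc/λ₂ - φ = 6.4274 - 3.71 = 2.7174 eV

Change in KE:
ΔKE = KE₂ - KE₁ = 2.7174 - 1.1502 = 1.5672 eV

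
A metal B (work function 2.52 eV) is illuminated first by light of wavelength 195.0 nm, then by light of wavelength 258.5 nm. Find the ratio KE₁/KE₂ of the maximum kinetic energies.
1.6861

Using Einstein's equation: KE_max = hc/λ - φ

For λ₁ = 195.0 nm:
E₁ = hc/λ₁ = 6.3582 eV
KE₁ = E₁ - φ = 6.3582 - 2.52 = 3.8382 eV

For λ₂ = 258.5 nm:
E₂ = hc/λ₂ = 4.7963 eV
KE₂ = E₂ - φ = 4.7963 - 2.52 = 2.2763 eV

Ratio: KE₁/KE₂ = 3.8382/2.2763 = 1.6861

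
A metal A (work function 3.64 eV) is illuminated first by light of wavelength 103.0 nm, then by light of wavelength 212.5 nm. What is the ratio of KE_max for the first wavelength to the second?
3.8264

Using Einstein's equation: KE_max = hc/λ - φ

For λ₁ = 103.0 nm:
E₁ = hc/λ₁ = 12.0373 eV
KE₁ = E₁ - φ = 12.0373 - 3.64 = 8.3973 eV

For λ₂ = 212.5 nm:
E₂ = hc/λ₂ = 5.8346 eV
KE₂ = E₂ - φ = 5.8346 - 3.64 = 2.1946 eV

Ratio: KE₁/KE₂ = 8.3973/2.1946 = 3.8264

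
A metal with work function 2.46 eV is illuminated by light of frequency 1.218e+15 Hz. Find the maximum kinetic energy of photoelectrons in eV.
2.5772 eV

Using Einstein's photoelectric equation: KE_max = hf - φ

First, calculate the photon energy:
E_photon = hf = (6.626×10⁻³⁴ J·s)(1.218e+15 Hz)
E_photon = 5.0372 eV

Then, the maximum kinetic energy:
KE_max = E_photon - φ = 5.0372 eV - 2.46 eV = 2.5772 eV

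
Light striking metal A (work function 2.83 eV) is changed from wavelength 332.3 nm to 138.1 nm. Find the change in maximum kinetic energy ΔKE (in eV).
5.2468 eV

Using Einstein's equation: KE_max = hc/λ - φ

For λ₁ = 332.3 nm:
KE₁ = hc/λ₁ - φ = 3.7311 - 2.83 = 0.9011 eV

For λ₂ = 138.1 nm:
KE₂ = hc/λ₂ - φ = 8.9779 - 2.83 = 6.1479 eV

Change in KE:
ΔKE = KE₂ - KE₁ = 6.1479 - 0.9011 = 5.2468 eV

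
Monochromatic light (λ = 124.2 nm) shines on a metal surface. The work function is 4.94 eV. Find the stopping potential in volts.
5.0426 V

The stopping potential V_s satisfies: eV_s = KE_max

First, find KE_max using Einstein's equation:
E_photon = hc/λ = 9.9826 eV
KE_max = E_photon - φ = 9.9826 - 4.94 = 5.0426 eV

Since eV_s = KE_max:
V_s = KE_max/e = 5.0426 V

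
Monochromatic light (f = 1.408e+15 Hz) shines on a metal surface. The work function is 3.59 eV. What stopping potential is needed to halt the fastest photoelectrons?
2.2330 V

The stopping potential V_s satisfies: eV_s = KE_max

First, find KE_max using Einstein's equation:
E_photon = hf = (6.626×10⁻³⁴ J·s)(1.408e+15 Hz) = 5.8230 eV
KE_max = E_photon - φ = 5.8230 - 3.59 = 2.2330 eV

Since eV_s = KE_max:
V_s = KE_max/e = 2.2330 V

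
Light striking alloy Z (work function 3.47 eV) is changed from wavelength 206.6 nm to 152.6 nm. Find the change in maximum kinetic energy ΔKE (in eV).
2.1236 eV

Using Einstein's equation: KE_max = hc/λ - φ

For λ₁ = 206.6 nm:
KE₁ = hc/λ₁ - φ = 6.0012 - 3.47 = 2.5312 eV

For λ₂ = 152.6 nm:
KE₂ = hc/λ₂ - φ = 8.1248 - 3.47 = 4.6548 eV

Change in KE:
ΔKE = KE₂ - KE₁ = 4.6548 - 2.5312 = 2.1236 eV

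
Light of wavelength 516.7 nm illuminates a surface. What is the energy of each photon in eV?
2.3995 eV

Using E = hf = hc/λ:

E = hc/λ = (6.626×10⁻³⁴ J·s)(3×10⁸ m/s) / (516.7×10⁻⁹ m)
E = 2.3995 eV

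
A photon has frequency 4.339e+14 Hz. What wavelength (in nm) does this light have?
690.93 nm

Using the wave equation: c = fλ

Solving for wavelength:
λ = c/f = (3×10⁸ m/s) / (4.339e+14 Hz)
λ = 690.93 nm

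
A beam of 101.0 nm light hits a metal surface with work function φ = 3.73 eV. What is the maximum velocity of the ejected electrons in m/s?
1.7338e+06 m/s

First, find the maximum kinetic energy:
E_photon = hc/λ = 12.2757 eV
KE_max = E_photon - φ = 12.2757 - 3.73 = 8.5457 eV

Convert to Joules: KE_max = 8.5457 × 1.602×10⁻¹⁹ J = 1.3692e-18 J

Then use KE = ½mv² to find velocity:
v = √(2·KE/m) = √(2 × 1.3692e-18 J / 9.109e-31 kg)
v = 1.7338e+06 m/s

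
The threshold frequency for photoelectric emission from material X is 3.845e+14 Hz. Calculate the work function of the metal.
1.59 eV

At the threshold frequency, photon energy equals work function:
φ = hf₀

Calculating:
φ = (6.626×10⁻³⁴ J·s)(3.845e+14 Hz)
φ = 1.59 eV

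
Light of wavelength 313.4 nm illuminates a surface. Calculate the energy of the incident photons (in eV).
3.9561 eV

Using E = hf = hc/λ:

E = hc/λ = (6.626×10⁻³⁴ J·s)(3×10⁸ m/s) / (313.4×10⁻⁹ m)
E = 3.9561 eV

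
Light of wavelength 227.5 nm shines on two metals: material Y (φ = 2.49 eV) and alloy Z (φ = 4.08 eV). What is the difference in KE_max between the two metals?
1.5900 eV

Using KE_max = hc/λ - φ for each metal:

Photon energy: E = hc/λ = 5.4499 eV

For material Y (φ₁ = 2.49 eV):
KE₁ = E - φ₁ = 5.4499 - 2.49 = 2.9599 eV

For alloy Z (φ₂ = 4.08 eV):
KE₂ = E - φ₂ = 5.4499 - 4.08 = 1.3699 eV

Difference:
ΔKE = KE₁ - KE₂ = 2.9599 - 1.3699 = 1.5900 eV

Note: The difference equals the difference in work functions: 4.08 - 2.49 = 1.59 eV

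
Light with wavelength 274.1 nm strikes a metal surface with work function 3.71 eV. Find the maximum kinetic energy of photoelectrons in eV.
0.8133 eV

Using Einstein's photoelectric equation: KE_max = hf - φ = hc/λ - φ

First, calculate the photon energy:
E_photon = hc/λ = (6.626×10⁻³⁴ J·s)(3×10⁸ m/s) / (274.1×10⁻⁹ m)
E_photon = 4.5233 eV

Then, the maximum kinetic energy:
KE_max = E_photon - φ = 4.5233 eV - 3.71 eV = 0.8133 eV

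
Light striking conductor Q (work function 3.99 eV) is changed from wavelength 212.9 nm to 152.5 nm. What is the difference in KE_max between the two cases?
2.3065 eV

Using Einstein's equation: KE_max = hc/λ - φ

For λ₁ = 212.9 nm:
KE₁ = hc/λ₁ - φ = 5.8236 - 3.99 = 1.8336 eV

For λ₂ = 152.5 nm:
KE₂ = hc/λ₂ - φ = 8.1301 - 3.99 = 4.1401 eV

Change in KE:
ΔKE = KE₂ - KE₁ = 4.1401 - 1.8336 = 2.3065 eV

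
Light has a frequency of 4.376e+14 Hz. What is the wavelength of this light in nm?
685.08 nm

Using the wave equation: c = fλ

Solving for wavelength:
λ = c/f = (3×10⁸ m/s) / (4.376e+14 Hz)
λ = 685.08 nm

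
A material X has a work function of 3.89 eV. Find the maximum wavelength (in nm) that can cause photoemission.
318.73 nm

The threshold wavelength is when the photon energy equals the work function:
hc/λ₀ = φ

Solving for λ₀:
λ₀ = hc/φ = (6.626×10⁻³⁴ J·s)(3×10⁸ m/s) / (3.89 eV × 1.602×10⁻¹⁹ J/eV)
λ₀ = 318.73 nm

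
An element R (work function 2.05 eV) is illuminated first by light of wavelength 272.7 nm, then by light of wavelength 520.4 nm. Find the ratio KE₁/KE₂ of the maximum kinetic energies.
7.5089

Using Einstein's equation: KE_max = hc/λ - φ

For λ₁ = 272.7 nm:
E₁ = hc/λ₁ = 4.5465 eV
KE₁ = E₁ - φ = 4.5465 - 2.05 = 2.4965 eV

For λ₂ = 520.4 nm:
E₂ = hc/λ₂ = 2.3825 eV
KE₂ = E₂ - φ = 2.3825 - 2.05 = 0.3325 eV

Ratio: KE₁/KE₂ = 2.4965/0.3325 = 7.5089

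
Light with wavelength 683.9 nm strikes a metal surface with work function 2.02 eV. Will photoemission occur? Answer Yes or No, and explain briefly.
No

For photoemission, the photon energy must exceed the work function.

Photon energy: E = hc/λ = 1.8129 eV
Work function: φ = 2.02 eV

Since E_photon (1.8129 eV) < φ (2.02 eV), photoemission will NOT occur.
The threshold wavelength is λ₀ = hc/φ = 613.8 nm.
Since 683.9 nm > 613.8 nm, the photons lack sufficient energy.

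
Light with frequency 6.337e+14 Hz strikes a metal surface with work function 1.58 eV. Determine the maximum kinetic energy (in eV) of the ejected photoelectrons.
1.0408 eV

Using Einstein's photoelectric equation: KE_max = hf - φ

First, calculate the photon energy:
E_photon = hf = (6.626×10⁻³⁴ J·s)(6.337e+14 Hz)
E_photon = 2.6208 eV

Then, the maximum kinetic energy:
KE_max = E_photon - φ = 2.6208 eV - 1.58 eV = 1.0408 eV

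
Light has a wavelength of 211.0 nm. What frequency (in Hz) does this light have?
1.4208e+15 Hz

Using the wave equation: c = fλ

Solving for frequency:
f = c/λ = (3×10⁸ m/s) / (211.0×10⁻⁹ m)
f = 1.4208e+15 Hz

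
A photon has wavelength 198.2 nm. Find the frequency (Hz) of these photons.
1.5126e+15 Hz

Using the wave equation: c = fλ

Solving for frequency:
f = c/λ = (3×10⁸ m/s) / (198.2×10⁻⁹ m)
f = 1.5126e+15 Hz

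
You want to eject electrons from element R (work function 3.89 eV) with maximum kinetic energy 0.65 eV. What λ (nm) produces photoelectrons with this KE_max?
273.09 nm

From Einstein's equation: KE_max = hc/λ - φ

Rearranging for λ:
hc/λ = KE_max + φ
λ = hc/(KE_max + φ)

Required photon energy:
E_photon = KE_max + φ = 0.65 + 3.89 = 4.54 eV

Required wavelength:
λ = hc/E_photon = (6.626×10⁻³⁴)(3×10⁸) / (4.54 × 1.602×10⁻¹⁹)
λ = 273.09 nm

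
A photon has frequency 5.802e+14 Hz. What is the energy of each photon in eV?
2.3995 eV

Using E = hf:

E = hf = (6.626×10⁻³⁴ J·s)(5.802e+14 Hz)
E = 2.3995 eV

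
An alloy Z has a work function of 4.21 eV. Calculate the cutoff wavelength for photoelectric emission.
294.50 nm

The threshold wavelength is when the photon energy equals the work function:
hc/λ₀ = φ

Solving for λ₀:
λ₀ = hc/φ = (6.626×10⁻³⁴ J·s)(3×10⁸ m/s) / (4.21 eV × 1.602×10⁻¹⁹ J/eV)
λ₀ = 294.50 nm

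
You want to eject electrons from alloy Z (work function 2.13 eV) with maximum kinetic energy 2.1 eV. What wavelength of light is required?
293.11 nm

From Einstein's equation: KE_max = hc/λ - φ

Rearranging for λ:
hc/λ = KE_max + φ
λ = hc/(KE_max + φ)

Required photon energy:
E_photon = KE_max + φ = 2.1 + 2.13 = 4.23 eV

Required wavelength:
λ = hc/E_photon = (6.626×10⁻³⁴)(3×10⁸) / (4.23 × 1.602×10⁻¹⁹)
λ = 293.11 nm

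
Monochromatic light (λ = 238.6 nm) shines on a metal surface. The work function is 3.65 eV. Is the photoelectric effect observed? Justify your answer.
Yes

For photoemission, the photon energy must exceed the work function.

Photon energy: E = hc/λ = 5.1963 eV
Work function: φ = 3.65 eV

Since E_photon (5.1963 eV) > φ (3.65 eV), photoemission WILL occur.
The threshold wavelength is λ₀ = hc/φ = 339.7 nm.
Since 238.6 nm < 339.7 nm, the light has sufficient energy.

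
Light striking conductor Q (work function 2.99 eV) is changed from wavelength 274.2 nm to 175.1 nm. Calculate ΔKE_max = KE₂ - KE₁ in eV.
2.5591 eV

Using Einstein's equation: KE_max = hc/λ - φ

For λ₁ = 274.2 nm:
KE₁ = hc/λ₁ - φ = 4.5217 - 2.99 = 1.5317 eV

For λ₂ = 175.1 nm:
KE₂ = hc/λ₂ - φ = 7.0808 - 2.99 = 4.0908 eV

Change in KE:
ΔKE = KE₂ - KE₁ = 4.0908 - 1.5317 = 2.5591 eV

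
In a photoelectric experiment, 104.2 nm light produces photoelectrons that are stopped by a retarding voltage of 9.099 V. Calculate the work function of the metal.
2.80 eV

The stopping potential gives the maximum kinetic energy: KE_max = eV_s = 9.099 eV

From Einstein's photoelectric equation: KE_max = hc/λ - φ
Rearranging: φ = hc/λ - KE_max

Calculate photon energy:
E_photon = hc/λ = (6.626×10⁻³⁴ J·s)(3×10⁸ m/s) / (104.2×10⁻⁹ m) = 11.8987 eV

Therefore:
φ = 11.8987 - 9.099 = 2.80 eV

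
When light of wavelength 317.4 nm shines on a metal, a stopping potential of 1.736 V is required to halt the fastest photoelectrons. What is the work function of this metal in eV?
2.17 eV

The stopping potential gives the maximum kinetic energy: KE_max = eV_s = 1.736 eV

From Einstein's photoelectric equation: KE_max = hc/λ - φ
Rearranging: φ = hc/λ - KE_max

Calculate photon energy:
E_photon = hc/λ = (6.626×10⁻³⁴ J·s)(3×10⁸ m/s) / (317.4×10⁻⁹ m) = 3.9062 eV

Therefore:
φ = 3.9062 - 1.736 = 2.17 eV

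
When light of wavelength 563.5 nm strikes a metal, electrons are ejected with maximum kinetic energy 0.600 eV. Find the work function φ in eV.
1.60 eV

From Einstein's photoelectric equation: KE_max = hf - φ = hc/λ - φ

Rearranging for φ:
φ = hc/λ - KE_max

Calculate photon energy:
E_photon = hc/λ = 2.2003 eV

Therefore:
φ = 2.2003 - 0.600 = 1.60 eV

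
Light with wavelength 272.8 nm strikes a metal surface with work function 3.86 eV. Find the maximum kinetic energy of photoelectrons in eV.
0.6849 eV

Using Einstein's photoelectric equation: KE_max = hf - φ = hc/λ - φ

First, calculate the photon energy:
E_photon = hc/λ = (6.626×10⁻³⁴ J·s)(3×10⁸ m/s) / (272.8×10⁻⁹ m)
E_photon = 4.5449 eV

Then, the maximum kinetic energy:
KE_max = E_photon - φ = 4.5449 eV - 3.86 eV = 0.6849 eV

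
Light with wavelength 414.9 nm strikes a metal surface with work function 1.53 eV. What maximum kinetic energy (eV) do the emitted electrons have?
1.4583 eV

Using Einstein's photoelectric equation: KE_max = hf - φ = hc/λ - φ

First, calculate the photon energy:
E_photon = hc/λ = (6.626×10⁻³⁴ J·s)(3×10⁸ m/s) / (414.9×10⁻⁹ m)
E_photon = 2.9883 eV

Then, the maximum kinetic energy:
KE_max = E_photon - φ = 2.9883 eV - 1.53 eV = 1.4583 eV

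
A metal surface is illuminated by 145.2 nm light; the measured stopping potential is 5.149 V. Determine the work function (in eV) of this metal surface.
3.39 eV

The stopping potential gives the maximum kinetic energy: KE_max = eV_s = 5.149 eV

From Einstein's photoelectric equation: KE_max = hc/λ - φ
Rearranging: φ = hc/λ - KE_max

Calculate photon energy:
E_photon = hc/λ = (6.626×10⁻³⁴ J·s)(3×10⁸ m/s) / (145.2×10⁻⁹ m) = 8.5389 eV

Therefore:
φ = 8.5389 - 5.149 = 3.39 eV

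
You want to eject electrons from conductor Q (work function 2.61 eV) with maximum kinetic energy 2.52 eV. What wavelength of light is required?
241.68 nm

From Einstein's equation: KE_max = hc/λ - φ

Rearranging for λ:
hc/λ = KE_max + φ
λ = hc/(KE_max + φ)

Required photon energy:
E_photon = KE_max + φ = 2.52 + 2.61 = 5.13 eV

Required wavelength:
λ = hc/E_photon = (6.626×10⁻³⁴)(3×10⁸) / (5.13 × 1.602×10⁻¹⁹)
λ = 241.68 nm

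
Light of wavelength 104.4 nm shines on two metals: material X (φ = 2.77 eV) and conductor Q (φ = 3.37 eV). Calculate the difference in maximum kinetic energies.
0.6000 eV

Using KE_max = hc/λ - φ for each metal:

Photon energy: E = hc/λ = 11.8759 eV

For material X (φ₁ = 2.77 eV):
KE₁ = E - φ₁ = 11.8759 - 2.77 = 9.1059 eV

For conductor Q (φ₂ = 3.37 eV):
KE₂ = E - φ₂ = 11.8759 - 3.37 = 8.5059 eV

Difference:
ΔKE = KE₁ - KE₂ = 9.1059 - 8.5059 = 0.6000 eV

Note: The difference equals the difference in work functions: 3.37 - 2.77 = 0.60 eV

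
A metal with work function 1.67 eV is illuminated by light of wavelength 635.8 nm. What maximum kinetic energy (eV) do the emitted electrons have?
0.2801 eV

Using Einstein's photoelectric equation: KE_max = hf - φ = hc/λ - φ

First, calculate the photon energy:
E_photon = hc/λ = (6.626×10⁻³⁴ J·s)(3×10⁸ m/s) / (635.8×10⁻⁹ m)
E_photon = 1.9501 eV

Then, the maximum kinetic energy:
KE_max = E_photon - φ = 1.9501 eV - 1.67 eV = 0.2801 eV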